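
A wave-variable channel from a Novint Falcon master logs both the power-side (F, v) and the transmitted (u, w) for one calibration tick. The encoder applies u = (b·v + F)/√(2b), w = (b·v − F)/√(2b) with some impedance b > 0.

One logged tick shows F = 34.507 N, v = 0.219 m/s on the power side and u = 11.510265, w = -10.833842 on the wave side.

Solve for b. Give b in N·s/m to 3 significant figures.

b = 4.77 N·s/m

u + w = 0.676423;  u + w = √(2b)·v, so √(2b) = 0.676423/0.219 = 3.088689.
b = (√(2b))²/2 = 9.540003/2 = 4.770001.
(Check via u − w = 2F/√(2b): u − w = 22.344107, 2F/√(2b) = 22.344104.)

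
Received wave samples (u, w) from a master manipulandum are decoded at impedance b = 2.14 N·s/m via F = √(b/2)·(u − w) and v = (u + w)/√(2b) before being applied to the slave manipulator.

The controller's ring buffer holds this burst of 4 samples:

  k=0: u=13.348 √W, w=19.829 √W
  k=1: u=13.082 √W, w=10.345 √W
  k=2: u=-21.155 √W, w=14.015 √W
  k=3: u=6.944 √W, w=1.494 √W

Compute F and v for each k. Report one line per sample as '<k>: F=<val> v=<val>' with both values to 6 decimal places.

0: F=-6.703999 v=16.036708
1: F=2.831175 v=11.323868
2: F=-36.380131 v=-3.451249
3: F=5.637524 v=4.078661

k=0: u−w=-6.481000, u+w=33.177000; √(b/2)=1.034408, √(2b)=2.068816; F=1.034408×(-6.481)=-6.703999, v=33.177000/2.068816=16.036708
k=1: u−w=2.737000, u+w=23.427000; √(b/2)=1.034408, √(2b)=2.068816; F=1.034408×2.737=2.831175, v=23.427000/2.068816=11.323868
k=2: u−w=-35.170000, u+w=-7.140000; √(b/2)=1.034408, √(2b)=2.068816; F=1.034408×(-35.17)=-36.380131, v=-7.140000/2.068816=-3.451249
k=3: u−w=5.450000, u+w=8.438000; √(b/2)=1.034408, √(2b)=2.068816; F=1.034408×5.45=5.637524, v=8.438000/2.068816=4.078661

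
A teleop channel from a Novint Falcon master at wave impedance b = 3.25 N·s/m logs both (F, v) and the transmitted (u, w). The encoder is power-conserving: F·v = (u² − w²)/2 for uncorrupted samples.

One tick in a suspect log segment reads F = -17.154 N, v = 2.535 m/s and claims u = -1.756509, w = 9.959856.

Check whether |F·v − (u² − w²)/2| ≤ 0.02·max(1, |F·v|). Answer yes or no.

F·v = (-17.154)×2.535 = -43.485390 W.
(u² − w²)/2 = (3.085324 − 99.198732)/2 = -48.056704 W.
|Δ| = 4.571314;  2% of max(1, |F·v|) = 0.869708.

no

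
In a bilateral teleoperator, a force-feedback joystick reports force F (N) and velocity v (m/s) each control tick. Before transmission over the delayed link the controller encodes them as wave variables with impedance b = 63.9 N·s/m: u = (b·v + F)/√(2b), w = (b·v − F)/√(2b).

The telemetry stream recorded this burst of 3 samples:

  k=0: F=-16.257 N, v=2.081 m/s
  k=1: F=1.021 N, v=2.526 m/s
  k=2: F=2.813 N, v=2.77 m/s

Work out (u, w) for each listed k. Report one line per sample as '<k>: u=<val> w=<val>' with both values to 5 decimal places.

k=0: b·v=63.9×2.081=132.97590; √(2b)=11.30487; u=(132.97590+(-16.257))/11.30487=10.32466, w=(132.97590−(-16.257))/11.30487=13.20077
k=1: b·v=63.9×2.526=161.41140; √(2b)=11.30487; u=(161.41140+1.021)/11.30487=14.36836, w=(161.41140−1.021)/11.30487=14.18773
k=2: b·v=63.9×2.77=177.00300; √(2b)=11.30487; u=(177.00300+2.813)/11.30487=15.90607, w=(177.00300−2.813)/11.30487=15.40841

0: u=10.32466 w=13.20077
1: u=14.36836 w=14.18773
2: u=15.90607 w=15.40841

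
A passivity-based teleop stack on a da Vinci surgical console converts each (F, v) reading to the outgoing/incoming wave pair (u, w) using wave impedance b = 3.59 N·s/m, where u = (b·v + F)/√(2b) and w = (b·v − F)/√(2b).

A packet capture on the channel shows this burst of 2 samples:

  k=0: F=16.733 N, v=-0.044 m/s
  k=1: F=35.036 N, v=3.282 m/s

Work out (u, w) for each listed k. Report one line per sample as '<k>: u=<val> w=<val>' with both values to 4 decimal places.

0: u=6.1857 w=-6.3037
1: u=17.4725 w=-8.6782

k=0: b·v=3.59×(-0.044)=-0.1580; √(2b)=2.6796; u=(-0.1580+16.733)/2.6796=6.1857, w=(-0.1580−16.733)/2.6796=-6.3037
k=1: b·v=3.59×3.282=11.7824; √(2b)=2.6796; u=(11.7824+35.036)/2.6796=17.4725, w=(11.7824−35.036)/2.6796=-8.6782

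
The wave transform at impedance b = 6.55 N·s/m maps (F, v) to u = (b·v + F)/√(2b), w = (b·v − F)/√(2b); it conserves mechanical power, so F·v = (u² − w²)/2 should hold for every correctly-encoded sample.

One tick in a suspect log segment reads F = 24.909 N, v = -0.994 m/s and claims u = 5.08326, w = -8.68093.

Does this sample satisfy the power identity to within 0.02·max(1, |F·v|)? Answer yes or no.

yes

F·v = 24.909×(-0.994) = -24.7595 W.
(u² − w²)/2 = (25.8395 − 75.3585)/2 = -24.7595 W.
|Δ| = 0.0000;  2% of max(1, |F·v|) = 0.4952.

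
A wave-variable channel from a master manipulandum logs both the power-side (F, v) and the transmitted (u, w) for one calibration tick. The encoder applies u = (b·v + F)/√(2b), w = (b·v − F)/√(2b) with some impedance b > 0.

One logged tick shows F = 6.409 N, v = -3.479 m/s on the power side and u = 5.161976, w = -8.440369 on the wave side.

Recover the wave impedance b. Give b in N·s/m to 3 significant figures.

u + w = -3.278393;  u + w = √(2b)·v, so √(2b) = -3.278393/(-3.479) = 0.942338.
b = (√(2b))²/2 = 0.888000/2 = 0.444000.
(Check via u − w = 2F/√(2b): u − w = 13.602345, 2F/√(2b) = 13.602342.)

b = 0.444 N·s/m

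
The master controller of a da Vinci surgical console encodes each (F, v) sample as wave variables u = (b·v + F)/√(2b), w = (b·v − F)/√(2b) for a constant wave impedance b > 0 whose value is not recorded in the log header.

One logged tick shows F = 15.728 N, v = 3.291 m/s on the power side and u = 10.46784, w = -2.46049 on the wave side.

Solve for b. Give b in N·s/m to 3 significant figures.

b = 2.96 N·s/m

u + w = 8.00735;  u + w = √(2b)·v, so √(2b) = 8.00735/3.291 = 2.43311.
b = (√(2b))²/2 = 5.92000/2 = 2.96000.
(Check via u − w = 2F/√(2b): u − w = 12.92833, 2F/√(2b) = 12.92833.)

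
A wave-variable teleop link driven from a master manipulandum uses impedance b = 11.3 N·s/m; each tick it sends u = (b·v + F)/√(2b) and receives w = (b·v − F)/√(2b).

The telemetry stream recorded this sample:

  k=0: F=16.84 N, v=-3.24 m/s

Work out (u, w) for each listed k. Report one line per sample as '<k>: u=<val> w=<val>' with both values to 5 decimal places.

0: u=-4.15907 w=-11.24371

k=0: b·v=11.3×(-3.24)=-36.61200; √(2b)=4.75395; u=(-36.61200+16.84)/4.75395=-4.15907, w=(-36.61200−16.84)/4.75395=-11.24371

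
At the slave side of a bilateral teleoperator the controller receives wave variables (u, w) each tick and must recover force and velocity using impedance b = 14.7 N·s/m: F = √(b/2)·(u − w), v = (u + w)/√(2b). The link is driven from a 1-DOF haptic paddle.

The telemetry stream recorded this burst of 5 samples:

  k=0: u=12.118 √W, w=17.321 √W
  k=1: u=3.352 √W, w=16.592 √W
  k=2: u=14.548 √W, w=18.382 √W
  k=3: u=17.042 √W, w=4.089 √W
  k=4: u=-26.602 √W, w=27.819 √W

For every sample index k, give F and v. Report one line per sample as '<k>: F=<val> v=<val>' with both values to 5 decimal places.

k=0: u−w=-5.20300, u+w=29.43900; √(b/2)=2.71109, √(2b)=5.42218; F=2.71109×(-5.203)=-14.10579, v=29.43900/5.42218=5.42937
k=1: u−w=-13.24000, u+w=19.94400; √(b/2)=2.71109, √(2b)=5.42218; F=2.71109×(-13.24)=-35.89481, v=19.94400/5.42218=3.67823
k=2: u−w=-3.83400, u+w=32.93000; √(b/2)=2.71109, √(2b)=5.42218; F=2.71109×(-3.834)=-10.39431, v=32.93000/5.42218=6.07321
k=3: u−w=12.95300, u+w=21.13100; √(b/2)=2.71109, √(2b)=5.42218; F=2.71109×12.953=35.11673, v=21.13100/5.42218=3.89714
k=4: u−w=-54.42100, u+w=1.21700; √(b/2)=2.71109, √(2b)=5.42218; F=2.71109×(-54.421)=-147.54014, v=1.21700/5.42218=0.22445

0: F=-14.10579 v=5.42937
1: F=-35.89481 v=3.67823
2: F=-10.39431 v=6.07321
3: F=35.11673 v=3.89714
4: F=-147.54014 v=0.22445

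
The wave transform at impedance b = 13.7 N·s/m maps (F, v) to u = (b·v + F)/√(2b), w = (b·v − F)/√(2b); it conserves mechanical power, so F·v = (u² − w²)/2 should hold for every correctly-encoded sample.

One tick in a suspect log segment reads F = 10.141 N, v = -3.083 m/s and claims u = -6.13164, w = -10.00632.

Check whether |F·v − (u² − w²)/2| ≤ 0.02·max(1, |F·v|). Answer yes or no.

yes

F·v = 10.141×(-3.083) = -31.2647 W.
(u² − w²)/2 = (37.5970 − 100.1264)/2 = -31.2647 W.
|Δ| = 0.0000;  2% of max(1, |F·v|) = 0.6253.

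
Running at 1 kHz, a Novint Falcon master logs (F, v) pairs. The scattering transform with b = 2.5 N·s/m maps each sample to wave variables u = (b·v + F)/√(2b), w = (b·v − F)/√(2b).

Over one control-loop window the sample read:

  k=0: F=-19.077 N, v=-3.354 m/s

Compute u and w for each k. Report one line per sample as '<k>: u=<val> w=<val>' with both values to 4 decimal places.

0: u=-12.2814 w=4.7816

k=0: b·v=2.5×(-3.354)=-8.3850; √(2b)=2.2361; u=(-8.3850+(-19.077))/2.2361=-12.2814, w=(-8.3850−(-19.077))/2.2361=4.7816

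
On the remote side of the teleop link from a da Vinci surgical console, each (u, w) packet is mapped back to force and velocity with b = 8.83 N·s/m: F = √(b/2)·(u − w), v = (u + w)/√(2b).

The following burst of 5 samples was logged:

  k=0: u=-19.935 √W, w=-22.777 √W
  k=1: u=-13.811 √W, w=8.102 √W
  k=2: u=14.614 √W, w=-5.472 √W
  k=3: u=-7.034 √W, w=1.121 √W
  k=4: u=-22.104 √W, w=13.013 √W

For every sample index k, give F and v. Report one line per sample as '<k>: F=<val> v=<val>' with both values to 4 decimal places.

k=0: u−w=2.8420, u+w=-42.7120; √(b/2)=2.1012, √(2b)=4.2024; F=2.1012×2.842=5.9716, v=-42.7120/4.2024=-10.1638
k=1: u−w=-21.9130, u+w=-5.7090; √(b/2)=2.1012, √(2b)=4.2024; F=2.1012×(-21.913)=-46.0434, v=-5.7090/4.2024=-1.3585
k=2: u−w=20.0860, u+w=9.1420; √(b/2)=2.1012, √(2b)=4.2024; F=2.1012×20.086=42.2045, v=9.1420/4.2024=2.1754
k=3: u−w=-8.1550, u+w=-5.9130; √(b/2)=2.1012, √(2b)=4.2024; F=2.1012×(-8.155)=-17.1352, v=-5.9130/4.2024=-1.4071
k=4: u−w=-35.1170, u+w=-9.0910; √(b/2)=2.1012, √(2b)=4.2024; F=2.1012×(-35.117)=-73.7875, v=-9.0910/4.2024=-2.1633

0: F=5.9716 v=-10.1638
1: F=-46.0434 v=-1.3585
2: F=42.2045 v=2.1754
3: F=-17.1352 v=-1.4071
4: F=-73.7875 v=-2.1633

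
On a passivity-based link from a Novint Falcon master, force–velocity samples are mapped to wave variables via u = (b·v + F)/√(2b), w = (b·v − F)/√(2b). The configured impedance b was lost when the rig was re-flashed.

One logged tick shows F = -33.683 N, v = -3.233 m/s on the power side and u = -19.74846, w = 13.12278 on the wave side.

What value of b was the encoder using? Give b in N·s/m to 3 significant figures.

b = 2.1 N·s/m

u + w = -6.62568;  u + w = √(2b)·v, so √(2b) = -6.62568/(-3.233) = 2.04939.
b = (√(2b))²/2 = 4.20000/2 = 2.10000.
(Check via u − w = 2F/√(2b): u − w = -32.87124, 2F/√(2b) = -32.87123.)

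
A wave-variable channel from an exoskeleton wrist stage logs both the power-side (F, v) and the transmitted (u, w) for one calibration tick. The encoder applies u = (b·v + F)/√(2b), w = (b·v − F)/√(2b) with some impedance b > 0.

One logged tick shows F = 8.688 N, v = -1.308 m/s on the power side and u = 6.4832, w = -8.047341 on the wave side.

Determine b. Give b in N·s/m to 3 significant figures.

u + w = -1.564141;  u + w = √(2b)·v, so √(2b) = -1.564141/(-1.308) = 1.195826.
b = (√(2b))²/2 = 1.430001/2 = 0.715000.
(Check via u − w = 2F/√(2b): u − w = 14.530541, 2F/√(2b) = 14.530537.)

b = 0.715 N·s/m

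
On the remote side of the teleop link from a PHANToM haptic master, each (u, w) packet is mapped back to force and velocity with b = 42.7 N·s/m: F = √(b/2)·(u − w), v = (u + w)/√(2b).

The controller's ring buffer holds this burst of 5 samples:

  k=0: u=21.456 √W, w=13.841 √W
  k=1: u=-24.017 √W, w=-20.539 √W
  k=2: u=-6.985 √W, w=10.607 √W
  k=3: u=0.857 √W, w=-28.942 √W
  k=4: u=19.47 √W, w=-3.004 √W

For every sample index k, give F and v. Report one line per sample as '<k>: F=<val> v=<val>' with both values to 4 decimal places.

k=0: u−w=7.6150, u+w=35.2970; √(b/2)=4.6206, √(2b)=9.2412; F=4.6206×7.615=35.1859, v=35.2970/9.2412=3.8195
k=1: u−w=-3.4780, u+w=-44.5560; √(b/2)=4.6206, √(2b)=9.2412; F=4.6206×(-3.478)=-16.0705, v=-44.5560/9.2412=-4.8214
k=2: u−w=-17.5920, u+w=3.6220; √(b/2)=4.6206, √(2b)=9.2412; F=4.6206×(-17.592)=-81.2857, v=3.6220/9.2412=0.3919
k=3: u−w=29.7990, u+w=-28.0850; √(b/2)=4.6206, √(2b)=9.2412; F=4.6206×29.799=137.6894, v=-28.0850/9.2412=-3.0391
k=4: u−w=22.4740, u+w=16.4660; √(b/2)=4.6206, √(2b)=9.2412; F=4.6206×22.474=103.8435, v=16.4660/9.2412=1.7818

0: F=35.1859 v=3.8195
1: F=-16.0705 v=-4.8214
2: F=-81.2857 v=0.3919
3: F=137.6894 v=-3.0391
4: F=103.8435 v=1.7818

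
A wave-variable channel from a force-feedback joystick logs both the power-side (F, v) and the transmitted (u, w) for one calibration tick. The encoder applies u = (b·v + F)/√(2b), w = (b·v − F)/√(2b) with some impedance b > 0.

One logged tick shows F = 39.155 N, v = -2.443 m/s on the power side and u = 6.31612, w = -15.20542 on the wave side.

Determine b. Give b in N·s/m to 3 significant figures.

b = 6.62 N·s/m

u + w = -8.88930;  u + w = √(2b)·v, so √(2b) = -8.88930/(-2.443) = 3.63868.
b = (√(2b))²/2 = 13.24001/2 = 6.62000.
(Check via u − w = 2F/√(2b): u − w = 21.52154, 2F/√(2b) = 21.52153.)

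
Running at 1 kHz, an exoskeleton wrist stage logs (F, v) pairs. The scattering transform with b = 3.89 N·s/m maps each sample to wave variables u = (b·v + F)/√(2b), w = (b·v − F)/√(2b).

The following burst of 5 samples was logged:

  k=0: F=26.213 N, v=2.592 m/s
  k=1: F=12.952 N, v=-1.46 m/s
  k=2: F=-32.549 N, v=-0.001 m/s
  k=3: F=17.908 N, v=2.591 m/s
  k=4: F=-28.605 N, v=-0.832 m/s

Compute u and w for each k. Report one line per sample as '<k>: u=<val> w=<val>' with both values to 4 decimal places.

0: u=13.0127 w=-5.7829
1: u=2.6074 w=-6.6797
2: u=-11.6708 w=11.6680
3: u=10.0338 w=-2.8068
4: u=-11.4157 w=9.0951

k=0: b·v=3.89×2.592=10.0829; √(2b)=2.7893; u=(10.0829+26.213)/2.7893=13.0127, w=(10.0829−26.213)/2.7893=-5.7829
k=1: b·v=3.89×(-1.46)=-5.6794; √(2b)=2.7893; u=(-5.6794+12.952)/2.7893=2.6074, w=(-5.6794−12.952)/2.7893=-6.6797
k=2: b·v=3.89×(-0.001)=-0.0039; √(2b)=2.7893; u=(-0.0039+(-32.549))/2.7893=-11.6708, w=(-0.0039−(-32.549))/2.7893=11.6680
k=3: b·v=3.89×2.591=10.0790; √(2b)=2.7893; u=(10.0790+17.908)/2.7893=10.0338, w=(10.0790−17.908)/2.7893=-2.8068
k=4: b·v=3.89×(-0.832)=-3.2365; √(2b)=2.7893; u=(-3.2365+(-28.605))/2.7893=-11.4157, w=(-3.2365−(-28.605))/2.7893=9.0951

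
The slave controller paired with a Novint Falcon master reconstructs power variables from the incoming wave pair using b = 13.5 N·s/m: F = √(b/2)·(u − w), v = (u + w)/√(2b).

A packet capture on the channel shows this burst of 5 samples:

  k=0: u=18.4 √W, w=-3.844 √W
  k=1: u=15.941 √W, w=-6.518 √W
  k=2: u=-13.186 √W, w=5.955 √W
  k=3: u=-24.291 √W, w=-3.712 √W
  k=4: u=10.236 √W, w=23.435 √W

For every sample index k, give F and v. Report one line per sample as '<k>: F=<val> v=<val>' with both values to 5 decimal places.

k=0: u−w=22.24400, u+w=14.55600; √(b/2)=2.59808, √(2b)=5.19615; F=2.59808×22.244=57.79161, v=14.55600/5.19615=2.80130
k=1: u−w=22.45900, u+w=9.42300; √(b/2)=2.59808, √(2b)=5.19615; F=2.59808×22.459=58.35019, v=9.42300/5.19615=1.81346
k=2: u−w=-19.14100, u+w=-7.23100; √(b/2)=2.59808, √(2b)=5.19615; F=2.59808×(-19.141)=-49.72978, v=-7.23100/5.19615=-1.39161
k=3: u−w=-20.57900, u+w=-28.00300; √(b/2)=2.59808, √(2b)=5.19615; F=2.59808×(-20.579)=-53.46581, v=-28.00300/5.19615=-5.38918
k=4: u−w=-13.19900, u+w=33.67100; √(b/2)=2.59808, √(2b)=5.19615; F=2.59808×(-13.199)=-34.29201, v=33.67100/5.19615=6.47999

0: F=57.79161 v=2.80130
1: F=58.35019 v=1.81346
2: F=-49.72978 v=-1.39161
3: F=-53.46581 v=-5.38918
4: F=-34.29201 v=6.47999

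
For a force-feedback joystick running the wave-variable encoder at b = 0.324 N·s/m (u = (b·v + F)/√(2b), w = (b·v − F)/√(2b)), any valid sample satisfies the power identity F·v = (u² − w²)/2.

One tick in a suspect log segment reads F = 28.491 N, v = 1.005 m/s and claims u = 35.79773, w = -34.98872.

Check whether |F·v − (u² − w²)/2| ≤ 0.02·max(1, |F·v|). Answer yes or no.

yes

F·v = 28.491×1.005 = 28.6335 W.
(u² − w²)/2 = (1281.4775 − 1224.2105)/2 = 28.6335 W.
|Δ| = 0.0000;  2% of max(1, |F·v|) = 0.5727.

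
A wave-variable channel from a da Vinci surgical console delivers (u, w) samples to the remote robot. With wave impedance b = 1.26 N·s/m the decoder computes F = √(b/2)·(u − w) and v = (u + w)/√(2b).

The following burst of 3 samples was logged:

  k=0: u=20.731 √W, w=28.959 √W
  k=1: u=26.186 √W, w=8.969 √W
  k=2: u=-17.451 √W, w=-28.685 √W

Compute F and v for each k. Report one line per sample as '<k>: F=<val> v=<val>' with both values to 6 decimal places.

0: F=-6.530773 v=31.301758
1: F=13.665570 v=22.145568
2: F=8.916711 v=-29.062948

k=0: u−w=-8.228000, u+w=49.690000; √(b/2)=0.793725, √(2b)=1.587451; F=0.793725×(-8.228)=-6.530773, v=49.690000/1.587451=31.301758
k=1: u−w=17.217000, u+w=35.155000; √(b/2)=0.793725, √(2b)=1.587451; F=0.793725×17.217=13.665570, v=35.155000/1.587451=22.145568
k=2: u−w=11.234000, u+w=-46.136000; √(b/2)=0.793725, √(2b)=1.587451; F=0.793725×11.234=8.916711, v=-46.136000/1.587451=-29.062948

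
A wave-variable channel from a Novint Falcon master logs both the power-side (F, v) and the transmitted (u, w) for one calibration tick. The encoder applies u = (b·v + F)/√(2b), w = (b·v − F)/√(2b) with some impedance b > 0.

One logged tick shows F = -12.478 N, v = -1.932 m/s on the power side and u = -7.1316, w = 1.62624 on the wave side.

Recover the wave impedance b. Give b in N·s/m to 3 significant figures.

u + w = -5.5054;  u + w = √(2b)·v, so √(2b) = -5.5054/(-1.932) = 2.8496.
b = (√(2b))²/2 = 8.1200/2 = 4.0600.
(Check via u − w = 2F/√(2b): u − w = -8.7578, 2F/√(2b) = -8.7578.)

b = 4.06 N·s/m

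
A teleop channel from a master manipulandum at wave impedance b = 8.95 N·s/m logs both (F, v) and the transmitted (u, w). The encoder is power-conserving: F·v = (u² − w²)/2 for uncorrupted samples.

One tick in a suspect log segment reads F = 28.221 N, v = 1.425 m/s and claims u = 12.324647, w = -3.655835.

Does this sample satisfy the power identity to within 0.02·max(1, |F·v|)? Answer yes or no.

F·v = 28.221×1.425 = 40.214925 W.
(u² − w²)/2 = (151.896924 − 13.365130)/2 = 69.265897 W.
|Δ| = 29.050972;  2% of max(1, |F·v|) = 0.804299.

no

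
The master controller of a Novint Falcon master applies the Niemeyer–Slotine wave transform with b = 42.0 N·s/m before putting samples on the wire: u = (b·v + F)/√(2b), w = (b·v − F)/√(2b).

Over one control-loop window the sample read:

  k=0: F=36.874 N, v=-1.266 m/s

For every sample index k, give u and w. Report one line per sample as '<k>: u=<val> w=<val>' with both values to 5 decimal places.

0: u=-1.77826 w=-9.82482

k=0: b·v=42.0×(-1.266)=-53.17200; √(2b)=9.16515; u=(-53.17200+36.874)/9.16515=-1.77826, w=(-53.17200−36.874)/9.16515=-9.82482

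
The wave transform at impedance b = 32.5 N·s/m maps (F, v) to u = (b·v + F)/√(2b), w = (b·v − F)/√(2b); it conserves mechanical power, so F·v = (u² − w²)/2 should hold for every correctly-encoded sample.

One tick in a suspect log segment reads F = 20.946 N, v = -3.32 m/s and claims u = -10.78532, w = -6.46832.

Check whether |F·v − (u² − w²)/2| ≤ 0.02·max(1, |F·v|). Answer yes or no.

no

F·v = 20.946×(-3.32) = -69.5407 W.
(u² − w²)/2 = (116.3231 − 41.8392)/2 = 37.2420 W.
|Δ| = 106.7827;  2% of max(1, |F·v|) = 1.3908.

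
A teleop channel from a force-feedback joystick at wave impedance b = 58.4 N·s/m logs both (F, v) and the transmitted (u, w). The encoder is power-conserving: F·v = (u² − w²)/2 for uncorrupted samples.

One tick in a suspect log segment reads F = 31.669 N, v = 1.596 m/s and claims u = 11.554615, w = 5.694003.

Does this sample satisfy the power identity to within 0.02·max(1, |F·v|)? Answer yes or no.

F·v = 31.669×1.596 = 50.543724 W.
(u² − w²)/2 = (133.509128 − 32.421670)/2 = 50.543729 W.
|Δ| = 0.000005;  2% of max(1, |F·v|) = 1.010874.

yes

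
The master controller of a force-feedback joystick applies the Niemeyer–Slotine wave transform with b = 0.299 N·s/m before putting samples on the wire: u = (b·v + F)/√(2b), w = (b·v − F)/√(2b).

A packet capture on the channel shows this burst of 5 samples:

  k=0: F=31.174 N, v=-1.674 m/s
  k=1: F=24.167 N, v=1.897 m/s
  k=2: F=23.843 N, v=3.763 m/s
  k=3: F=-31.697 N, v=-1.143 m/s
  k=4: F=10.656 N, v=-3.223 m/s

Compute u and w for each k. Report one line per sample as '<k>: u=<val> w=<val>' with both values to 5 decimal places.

k=0: b·v=0.299×(-1.674)=-0.50053; √(2b)=0.77330; u=(-0.50053+31.174)/0.77330=39.66545, w=(-0.50053−31.174)/0.77330=-40.95996
k=1: b·v=0.299×1.897=0.56720; √(2b)=0.77330; u=(0.56720+24.167)/0.77330=31.98507, w=(0.56720−24.167)/0.77330=-30.51811
k=2: b·v=0.299×3.763=1.12514; √(2b)=0.77330; u=(1.12514+23.843)/0.77330=32.28758, w=(1.12514−23.843)/0.77330=-29.37764
k=3: b·v=0.299×(-1.143)=-0.34176; √(2b)=0.77330; u=(-0.34176+(-31.697))/0.77330=-41.43097, w=(-0.34176−(-31.697))/0.77330=40.54708
k=4: b·v=0.299×(-3.223)=-0.96368; √(2b)=0.77330; u=(-0.96368+10.656)/0.77330=12.53364, w=(-0.96368−10.656)/0.77330=-15.02600

0: u=39.66545 w=-40.95996
1: u=31.98507 w=-30.51811
2: u=32.28758 w=-29.37764
3: u=-41.43097 w=40.54708
4: u=12.53364 w=-15.02600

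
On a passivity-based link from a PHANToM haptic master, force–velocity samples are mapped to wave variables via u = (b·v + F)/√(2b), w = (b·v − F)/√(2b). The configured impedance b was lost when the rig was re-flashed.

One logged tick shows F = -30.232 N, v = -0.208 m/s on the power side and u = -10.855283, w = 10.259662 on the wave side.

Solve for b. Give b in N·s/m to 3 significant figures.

u + w = -0.595621;  u + w = √(2b)·v, so √(2b) = -0.595621/(-0.208) = 2.863562.
b = (√(2b))²/2 = 8.199990/2 = 4.099995.
(Check via u − w = 2F/√(2b): u − w = -21.114945, 2F/√(2b) = -21.114957.)

b = 4.1 N·s/m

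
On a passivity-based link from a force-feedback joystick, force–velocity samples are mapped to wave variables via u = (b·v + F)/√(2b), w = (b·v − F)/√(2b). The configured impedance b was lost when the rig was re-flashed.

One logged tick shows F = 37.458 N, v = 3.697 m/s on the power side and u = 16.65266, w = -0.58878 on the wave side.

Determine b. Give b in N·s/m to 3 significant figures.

b = 9.44 N·s/m

u + w = 16.0639;  u + w = √(2b)·v, so √(2b) = 16.0639/3.697 = 4.3451.
b = (√(2b))²/2 = 18.8800/2 = 9.4400.
(Check via u − w = 2F/√(2b): u − w = 17.2414, 2F/√(2b) = 17.2414.)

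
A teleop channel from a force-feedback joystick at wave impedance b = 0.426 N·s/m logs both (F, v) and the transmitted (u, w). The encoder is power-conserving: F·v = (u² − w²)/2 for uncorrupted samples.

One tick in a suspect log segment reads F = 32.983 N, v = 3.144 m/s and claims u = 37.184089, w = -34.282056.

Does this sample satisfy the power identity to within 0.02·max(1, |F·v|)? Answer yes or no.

yes

F·v = 32.983×3.144 = 103.698552 W.
(u² − w²)/2 = (1382.656475 − 1175.259364)/2 = 103.698556 W.
|Δ| = 0.000004;  2% of max(1, |F·v|) = 2.073971.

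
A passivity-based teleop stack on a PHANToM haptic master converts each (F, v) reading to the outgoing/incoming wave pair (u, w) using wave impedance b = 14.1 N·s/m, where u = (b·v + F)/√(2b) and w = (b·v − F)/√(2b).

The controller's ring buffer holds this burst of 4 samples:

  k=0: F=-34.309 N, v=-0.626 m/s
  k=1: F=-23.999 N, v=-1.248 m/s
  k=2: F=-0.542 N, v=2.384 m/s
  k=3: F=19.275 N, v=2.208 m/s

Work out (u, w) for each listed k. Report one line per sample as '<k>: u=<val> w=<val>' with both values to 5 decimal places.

k=0: b·v=14.1×(-0.626)=-8.82660; √(2b)=5.31037; u=(-8.82660+(-34.309))/5.31037=-8.12290, w=(-8.82660−(-34.309))/5.31037=4.79861
k=1: b·v=14.1×(-1.248)=-17.59680; √(2b)=5.31037; u=(-17.59680+(-23.999))/5.31037=-7.83294, w=(-17.59680−(-23.999))/5.31037=1.20560
k=2: b·v=14.1×2.384=33.61440; √(2b)=5.31037; u=(33.61440+(-0.542))/5.31037=6.22789, w=(33.61440−(-0.542))/5.31037=6.43202
k=3: b·v=14.1×2.208=31.13280; √(2b)=5.31037; u=(31.13280+19.275)/5.31037=9.49234, w=(31.13280−19.275)/5.31037=2.23295

0: u=-8.12290 w=4.79861
1: u=-7.83294 w=1.20560
2: u=6.22789 w=6.43202
3: u=9.49234 w=2.23295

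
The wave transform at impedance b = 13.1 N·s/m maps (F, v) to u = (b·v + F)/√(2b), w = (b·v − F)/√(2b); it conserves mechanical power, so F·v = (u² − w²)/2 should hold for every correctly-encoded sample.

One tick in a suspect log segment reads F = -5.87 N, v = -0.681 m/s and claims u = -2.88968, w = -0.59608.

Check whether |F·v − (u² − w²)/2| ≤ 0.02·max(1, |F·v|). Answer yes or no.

F·v = (-5.87)×(-0.681) = 3.9975 W.
(u² − w²)/2 = (8.3503 − 0.3553)/2 = 3.9975 W.
|Δ| = 0.0000;  2% of max(1, |F·v|) = 0.0799.

yes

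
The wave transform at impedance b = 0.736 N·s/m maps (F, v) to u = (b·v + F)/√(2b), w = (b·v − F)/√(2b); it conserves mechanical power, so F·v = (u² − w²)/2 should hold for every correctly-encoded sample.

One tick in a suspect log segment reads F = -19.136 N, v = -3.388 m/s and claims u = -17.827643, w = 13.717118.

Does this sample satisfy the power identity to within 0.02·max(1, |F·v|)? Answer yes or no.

F·v = (-19.136)×(-3.388) = 64.832768 W.
(u² − w²)/2 = (317.824855 − 188.159326)/2 = 64.832764 W.
|Δ| = 0.000004;  2% of max(1, |F·v|) = 1.296655.

yes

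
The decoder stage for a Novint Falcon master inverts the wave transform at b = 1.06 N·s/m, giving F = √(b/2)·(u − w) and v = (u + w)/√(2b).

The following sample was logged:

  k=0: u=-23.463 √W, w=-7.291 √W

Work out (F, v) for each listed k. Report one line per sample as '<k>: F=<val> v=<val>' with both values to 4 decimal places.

0: F=-11.7734 v=-21.1219

k=0: u−w=-16.1720, u+w=-30.7540; √(b/2)=0.7280, √(2b)=1.4560; F=0.7280×(-16.172)=-11.7734, v=-30.7540/1.4560=-21.1219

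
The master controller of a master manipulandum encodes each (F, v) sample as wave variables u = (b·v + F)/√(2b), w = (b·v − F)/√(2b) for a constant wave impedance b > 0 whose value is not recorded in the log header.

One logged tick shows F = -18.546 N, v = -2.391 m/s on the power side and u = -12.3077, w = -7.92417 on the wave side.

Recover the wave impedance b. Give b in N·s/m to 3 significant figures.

u + w = -20.2319;  u + w = √(2b)·v, so √(2b) = -20.2319/(-2.391) = 8.4617.
b = (√(2b))²/2 = 71.6000/2 = 35.8000.
(Check via u − w = 2F/√(2b): u − w = -4.3835, 2F/√(2b) = -4.3835.)

b = 35.8 N·s/m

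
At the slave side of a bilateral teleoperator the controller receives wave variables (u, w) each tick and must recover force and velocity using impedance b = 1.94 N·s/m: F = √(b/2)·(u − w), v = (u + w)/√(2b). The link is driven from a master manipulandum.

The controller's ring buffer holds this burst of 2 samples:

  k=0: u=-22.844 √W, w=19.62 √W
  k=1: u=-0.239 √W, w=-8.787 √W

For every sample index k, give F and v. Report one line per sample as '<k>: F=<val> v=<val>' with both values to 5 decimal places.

0: F=-41.82219 v=-1.63674
1: F=8.41880 v=-4.58226

k=0: u−w=-42.46400, u+w=-3.22400; √(b/2)=0.98489, √(2b)=1.96977; F=0.98489×(-42.464)=-41.82219, v=-3.22400/1.96977=-1.63674
k=1: u−w=8.54800, u+w=-9.02600; √(b/2)=0.98489, √(2b)=1.96977; F=0.98489×8.548=8.41880, v=-9.02600/1.96977=-4.58226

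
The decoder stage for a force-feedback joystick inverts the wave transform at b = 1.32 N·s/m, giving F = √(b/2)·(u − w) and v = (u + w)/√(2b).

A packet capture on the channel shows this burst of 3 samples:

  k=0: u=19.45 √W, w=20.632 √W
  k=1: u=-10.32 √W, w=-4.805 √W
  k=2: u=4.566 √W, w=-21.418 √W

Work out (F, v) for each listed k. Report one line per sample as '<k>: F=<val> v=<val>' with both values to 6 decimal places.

0: F=-0.960261 v=24.668766
1: F=-4.480407 v=-9.308794
2: F=21.109501 v=-10.371689

k=0: u−w=-1.182000, u+w=40.082000; √(b/2)=0.812404, √(2b)=1.624808; F=0.812404×(-1.182)=-0.960261, v=40.082000/1.624808=24.668766
k=1: u−w=-5.515000, u+w=-15.125000; √(b/2)=0.812404, √(2b)=1.624808; F=0.812404×(-5.515)=-4.480407, v=-15.125000/1.624808=-9.308794
k=2: u−w=25.984000, u+w=-16.852000; √(b/2)=0.812404, √(2b)=1.624808; F=0.812404×25.984=21.109501, v=-16.852000/1.624808=-10.371689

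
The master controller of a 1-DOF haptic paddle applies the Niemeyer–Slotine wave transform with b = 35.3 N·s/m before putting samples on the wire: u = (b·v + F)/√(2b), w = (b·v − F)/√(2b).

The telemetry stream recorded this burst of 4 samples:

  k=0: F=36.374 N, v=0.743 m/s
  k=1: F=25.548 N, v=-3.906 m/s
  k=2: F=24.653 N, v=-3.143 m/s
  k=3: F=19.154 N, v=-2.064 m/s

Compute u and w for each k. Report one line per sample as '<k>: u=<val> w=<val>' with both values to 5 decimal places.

0: u=7.45050 w=-1.20753
1: u=-13.36928 w=-19.45042
2: u=-10.27029 w=-16.13839
3: u=-6.39166 w=-10.95085

k=0: b·v=35.3×0.743=26.22790; √(2b)=8.40238; u=(26.22790+36.374)/8.40238=7.45050, w=(26.22790−36.374)/8.40238=-1.20753
k=1: b·v=35.3×(-3.906)=-137.88180; √(2b)=8.40238; u=(-137.88180+25.548)/8.40238=-13.36928, w=(-137.88180−25.548)/8.40238=-19.45042
k=2: b·v=35.3×(-3.143)=-110.94790; √(2b)=8.40238; u=(-110.94790+24.653)/8.40238=-10.27029, w=(-110.94790−24.653)/8.40238=-16.13839
k=3: b·v=35.3×(-2.064)=-72.85920; √(2b)=8.40238; u=(-72.85920+19.154)/8.40238=-6.39166, w=(-72.85920−19.154)/8.40238=-10.95085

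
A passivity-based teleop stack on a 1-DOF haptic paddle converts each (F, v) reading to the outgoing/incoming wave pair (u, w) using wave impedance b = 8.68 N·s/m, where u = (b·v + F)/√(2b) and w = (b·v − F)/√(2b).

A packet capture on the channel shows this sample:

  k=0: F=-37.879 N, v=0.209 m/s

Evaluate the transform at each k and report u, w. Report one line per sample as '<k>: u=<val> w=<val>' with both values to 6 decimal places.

k=0: b·v=8.68×0.209=1.814120; √(2b)=4.166533; u=(1.814120+(-37.879))/4.166533=-8.655848, w=(1.814120−(-37.879))/4.166533=9.526654

0: u=-8.655848 w=9.526654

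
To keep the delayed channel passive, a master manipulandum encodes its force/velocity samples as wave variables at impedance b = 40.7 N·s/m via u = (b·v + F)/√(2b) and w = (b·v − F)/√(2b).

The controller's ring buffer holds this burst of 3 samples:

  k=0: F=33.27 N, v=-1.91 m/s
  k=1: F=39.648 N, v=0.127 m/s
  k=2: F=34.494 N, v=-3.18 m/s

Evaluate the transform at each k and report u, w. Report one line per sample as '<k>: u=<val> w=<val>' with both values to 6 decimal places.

k=0: b·v=40.7×(-1.91)=-77.737000; √(2b)=9.022195; u=(-77.737000+33.27)/9.022195=-4.928623, w=(-77.737000−33.27)/9.022195=-12.303769
k=1: b·v=40.7×0.127=5.168900; √(2b)=9.022195; u=(5.168900+39.648)/9.022195=4.967405, w=(5.168900−39.648)/9.022195=-3.821587
k=2: b·v=40.7×(-3.18)=-129.426000; √(2b)=9.022195; u=(-129.426000+34.494)/9.022195=-10.522052, w=(-129.426000−34.494)/9.022195=-18.168528

0: u=-4.928623 w=-12.303769
1: u=4.967405 w=-3.821587
2: u=-10.522052 w=-18.168528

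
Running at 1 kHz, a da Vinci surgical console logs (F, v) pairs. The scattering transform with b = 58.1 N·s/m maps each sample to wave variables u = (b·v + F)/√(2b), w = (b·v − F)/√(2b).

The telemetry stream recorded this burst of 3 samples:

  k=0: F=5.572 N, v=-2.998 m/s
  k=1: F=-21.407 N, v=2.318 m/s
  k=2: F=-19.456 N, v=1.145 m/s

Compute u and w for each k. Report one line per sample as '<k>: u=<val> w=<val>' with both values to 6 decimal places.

k=0: b·v=58.1×(-2.998)=-174.183800; √(2b)=10.779610; u=(-174.183800+5.572)/10.779610=-15.641734, w=(-174.183800−5.572)/10.779610=-16.675538
k=1: b·v=58.1×2.318=134.675800; √(2b)=10.779610; u=(134.675800+(-21.407))/10.779610=10.507690, w=(134.675800−(-21.407))/10.779610=14.479447
k=2: b·v=58.1×1.145=66.524500; √(2b)=10.779610; u=(66.524500+(-19.456))/10.779610=4.366438, w=(66.524500−(-19.456))/10.779610=7.976216

0: u=-15.641734 w=-16.675538
1: u=10.507690 w=14.479447
2: u=4.366438 w=7.976216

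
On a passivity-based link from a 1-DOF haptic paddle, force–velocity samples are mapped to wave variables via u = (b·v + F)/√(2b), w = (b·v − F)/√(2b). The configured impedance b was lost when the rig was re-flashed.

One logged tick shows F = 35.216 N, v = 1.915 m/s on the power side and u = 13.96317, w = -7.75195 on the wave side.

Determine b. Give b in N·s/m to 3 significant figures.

b = 5.26 N·s/m

u + w = 6.2112;  u + w = √(2b)·v, so √(2b) = 6.2112/1.915 = 3.2435.
b = (√(2b))²/2 = 10.5200/2 = 5.2600.
(Check via u − w = 2F/√(2b): u − w = 21.7151, 2F/√(2b) = 21.7151.)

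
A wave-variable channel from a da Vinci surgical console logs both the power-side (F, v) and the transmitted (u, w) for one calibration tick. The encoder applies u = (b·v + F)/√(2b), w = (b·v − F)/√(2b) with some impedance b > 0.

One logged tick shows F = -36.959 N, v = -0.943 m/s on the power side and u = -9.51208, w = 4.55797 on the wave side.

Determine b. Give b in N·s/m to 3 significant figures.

u + w = -4.9541;  u + w = √(2b)·v, so √(2b) = -4.9541/(-0.943) = 5.2536.
b = (√(2b))²/2 = 27.5999/2 = 13.8000.
(Check via u − w = 2F/√(2b): u − w = -14.0700, 2F/√(2b) = -14.0701.)

b = 13.8 N·s/m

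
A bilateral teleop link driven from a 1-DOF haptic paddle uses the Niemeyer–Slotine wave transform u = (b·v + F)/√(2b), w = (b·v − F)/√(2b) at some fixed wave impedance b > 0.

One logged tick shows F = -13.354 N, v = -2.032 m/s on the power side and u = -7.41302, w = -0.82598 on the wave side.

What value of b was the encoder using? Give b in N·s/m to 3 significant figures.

b = 8.22 N·s/m

u + w = -8.23900;  u + w = √(2b)·v, so √(2b) = -8.23900/(-2.032) = 4.05463.
b = (√(2b))²/2 = 16.43999/2 = 8.22000.
(Check via u − w = 2F/√(2b): u − w = -6.58704, 2F/√(2b) = -6.58704.)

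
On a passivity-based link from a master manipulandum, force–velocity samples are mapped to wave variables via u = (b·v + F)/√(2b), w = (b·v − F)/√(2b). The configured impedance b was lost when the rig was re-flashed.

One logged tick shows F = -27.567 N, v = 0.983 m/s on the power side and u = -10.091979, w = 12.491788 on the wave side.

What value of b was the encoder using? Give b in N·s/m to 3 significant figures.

b = 2.98 N·s/m

u + w = 2.399809;  u + w = √(2b)·v, so √(2b) = 2.399809/0.983 = 2.441311.
b = (√(2b))²/2 = 5.960001/2 = 2.980000.
(Check via u − w = 2F/√(2b): u − w = -22.583767, 2F/√(2b) = -22.583765.)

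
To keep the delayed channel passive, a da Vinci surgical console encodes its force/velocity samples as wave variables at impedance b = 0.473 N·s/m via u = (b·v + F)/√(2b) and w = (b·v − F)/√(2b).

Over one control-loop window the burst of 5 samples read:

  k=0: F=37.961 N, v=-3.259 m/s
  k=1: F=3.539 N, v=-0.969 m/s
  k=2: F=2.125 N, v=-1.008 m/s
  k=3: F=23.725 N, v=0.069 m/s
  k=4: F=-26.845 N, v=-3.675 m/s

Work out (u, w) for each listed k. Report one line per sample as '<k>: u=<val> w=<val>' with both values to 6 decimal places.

k=0: b·v=0.473×(-3.259)=-1.541507; √(2b)=0.972625; u=(-1.541507+37.961)/0.972625=37.444525, w=(-1.541507−37.961)/0.972625=-40.614311
k=1: b·v=0.473×(-0.969)=-0.458337; √(2b)=0.972625; u=(-0.458337+3.539)/0.972625=3.167369, w=(-0.458337−3.539)/0.972625=-4.109843
k=2: b·v=0.473×(-1.008)=-0.476784; √(2b)=0.972625; u=(-0.476784+2.125)/0.972625=1.694605, w=(-0.476784−2.125)/0.972625=-2.675012
k=3: b·v=0.473×0.069=0.032637; √(2b)=0.972625; u=(0.032637+23.725)/0.972625=24.426299, w=(0.032637−23.725)/0.972625=-24.359188
k=4: b·v=0.473×(-3.675)=-1.738275; √(2b)=0.972625; u=(-1.738275+(-26.845))/0.972625=-29.387756, w=(-1.738275−(-26.845))/0.972625=25.813358

0: u=37.444525 w=-40.614311
1: u=3.167369 w=-4.109843
2: u=1.694605 w=-2.675012
3: u=24.426299 w=-24.359188
4: u=-29.387756 w=25.813358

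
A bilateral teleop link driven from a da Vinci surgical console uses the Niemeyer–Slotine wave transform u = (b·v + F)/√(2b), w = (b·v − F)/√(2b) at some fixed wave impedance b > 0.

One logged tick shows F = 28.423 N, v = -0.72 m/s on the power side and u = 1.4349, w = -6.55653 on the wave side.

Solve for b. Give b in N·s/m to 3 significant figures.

u + w = -5.1216;  u + w = √(2b)·v, so √(2b) = -5.1216/(-0.72) = 7.1134.
b = (√(2b))²/2 = 50.6001/2 = 25.3001.
(Check via u − w = 2F/√(2b): u − w = 7.9914, 2F/√(2b) = 7.9914.)

b = 25.3 N·s/m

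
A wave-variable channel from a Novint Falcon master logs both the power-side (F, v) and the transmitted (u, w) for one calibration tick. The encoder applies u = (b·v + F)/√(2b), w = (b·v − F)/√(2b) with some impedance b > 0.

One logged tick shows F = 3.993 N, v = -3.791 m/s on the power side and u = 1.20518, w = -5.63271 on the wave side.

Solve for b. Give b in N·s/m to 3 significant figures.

b = 0.682 N·s/m

u + w = -4.4275;  u + w = √(2b)·v, so √(2b) = -4.4275/(-3.791) = 1.1679.
b = (√(2b))²/2 = 1.3640/2 = 0.6820.
(Check via u − w = 2F/√(2b): u − w = 6.8379, 2F/√(2b) = 6.8379.)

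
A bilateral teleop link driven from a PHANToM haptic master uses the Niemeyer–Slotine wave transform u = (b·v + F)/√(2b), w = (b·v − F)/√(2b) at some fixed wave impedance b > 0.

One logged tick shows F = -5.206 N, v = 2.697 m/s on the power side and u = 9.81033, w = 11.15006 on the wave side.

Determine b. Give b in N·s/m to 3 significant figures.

u + w = 20.96039;  u + w = √(2b)·v, so √(2b) = 20.96039/2.697 = 7.77174.
b = (√(2b))²/2 = 60.39998/2 = 30.19999.
(Check via u − w = 2F/√(2b): u − w = -1.33973, 2F/√(2b) = -1.33973.)

b = 30.2 N·s/m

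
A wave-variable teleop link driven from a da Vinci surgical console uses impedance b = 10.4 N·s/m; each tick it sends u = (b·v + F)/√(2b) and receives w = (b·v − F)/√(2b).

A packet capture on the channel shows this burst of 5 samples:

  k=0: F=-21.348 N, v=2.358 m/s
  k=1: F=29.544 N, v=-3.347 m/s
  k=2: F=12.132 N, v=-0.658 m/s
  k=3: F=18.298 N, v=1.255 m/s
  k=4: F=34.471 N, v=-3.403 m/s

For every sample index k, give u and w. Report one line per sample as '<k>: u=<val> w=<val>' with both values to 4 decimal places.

0: u=0.6962 w=10.0579
1: u=-1.1544 w=-14.1103
2: u=1.1596 w=-4.1606
3: u=6.8739 w=-1.1503
4: u=-0.2018 w=-15.3183

k=0: b·v=10.4×2.358=24.5232; √(2b)=4.5607; u=(24.5232+(-21.348))/4.5607=0.6962, w=(24.5232−(-21.348))/4.5607=10.0579
k=1: b·v=10.4×(-3.347)=-34.8088; √(2b)=4.5607; u=(-34.8088+29.544)/4.5607=-1.1544, w=(-34.8088−29.544)/4.5607=-14.1103
k=2: b·v=10.4×(-0.658)=-6.8432; √(2b)=4.5607; u=(-6.8432+12.132)/4.5607=1.1596, w=(-6.8432−12.132)/4.5607=-4.1606
k=3: b·v=10.4×1.255=13.0520; √(2b)=4.5607; u=(13.0520+18.298)/4.5607=6.8739, w=(13.0520−18.298)/4.5607=-1.1503
k=4: b·v=10.4×(-3.403)=-35.3912; √(2b)=4.5607; u=(-35.3912+34.471)/4.5607=-0.2018, w=(-35.3912−34.471)/4.5607=-15.3183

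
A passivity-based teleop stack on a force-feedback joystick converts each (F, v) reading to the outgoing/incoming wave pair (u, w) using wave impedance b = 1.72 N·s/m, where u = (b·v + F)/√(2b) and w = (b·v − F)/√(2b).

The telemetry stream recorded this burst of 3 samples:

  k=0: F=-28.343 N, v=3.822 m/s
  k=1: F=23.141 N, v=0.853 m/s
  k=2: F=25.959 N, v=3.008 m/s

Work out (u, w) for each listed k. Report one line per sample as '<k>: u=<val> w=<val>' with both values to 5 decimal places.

0: u=-11.73714 w=18.82590
1: u=13.26783 w=-11.68575
2: u=16.78566 w=-11.20665

k=0: b·v=1.72×3.822=6.57384; √(2b)=1.85472; u=(6.57384+(-28.343))/1.85472=-11.73714, w=(6.57384−(-28.343))/1.85472=18.82590
k=1: b·v=1.72×0.853=1.46716; √(2b)=1.85472; u=(1.46716+23.141)/1.85472=13.26783, w=(1.46716−23.141)/1.85472=-11.68575
k=2: b·v=1.72×3.008=5.17376; √(2b)=1.85472; u=(5.17376+25.959)/1.85472=16.78566, w=(5.17376−25.959)/1.85472=-11.20665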